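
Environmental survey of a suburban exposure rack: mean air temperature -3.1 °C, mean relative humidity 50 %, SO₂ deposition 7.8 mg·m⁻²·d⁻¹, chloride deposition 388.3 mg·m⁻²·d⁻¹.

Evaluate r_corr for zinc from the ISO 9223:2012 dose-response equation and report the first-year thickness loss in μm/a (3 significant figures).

zinc: temperature factor f = +0.038·(-13.1) = -0.4978
  Pd branch = 0.0129·Pd^0.44·e^(0.046·RH+f) = 0.1931 μm/a
  Cl⁻ term: 0.0175·388.3^0.57·exp(0.008·50+0.085·-3.1) = 0.6
  sum: 0.1931 + 0.6 → r_corr = 0.7931 μm/a

r_corr = 0.793 μm/a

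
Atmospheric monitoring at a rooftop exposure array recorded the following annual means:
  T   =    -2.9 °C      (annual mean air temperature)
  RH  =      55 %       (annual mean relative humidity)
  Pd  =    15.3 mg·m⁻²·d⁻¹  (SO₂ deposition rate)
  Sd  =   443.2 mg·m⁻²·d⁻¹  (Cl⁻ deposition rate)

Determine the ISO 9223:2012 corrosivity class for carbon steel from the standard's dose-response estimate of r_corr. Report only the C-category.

C3

carbon steel: T≤10 °C ⇒ hinge +0.150·(-2.9−10) = -1.9350
  sulphur-dioxide contribution → 3.172 μm/a
  chloride contribution → 24.4 μm/a
  ⇒ r_corr(carbon steel) = 27.57 μm/a
ISO 9223 Table 2 (carbon steel): 25 < 27.6 ≤ 50 μm/a ⇒ C3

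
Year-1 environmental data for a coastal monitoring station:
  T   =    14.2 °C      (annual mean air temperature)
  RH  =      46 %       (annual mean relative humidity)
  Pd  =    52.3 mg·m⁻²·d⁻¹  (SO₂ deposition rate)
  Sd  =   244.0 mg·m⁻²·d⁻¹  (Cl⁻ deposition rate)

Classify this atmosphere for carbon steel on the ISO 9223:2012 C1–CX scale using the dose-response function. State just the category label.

carbon steel: temperature factor f = -0.054·(4.2) = -0.2268
  Pd branch = 1.77·Pd^0.52·e^(0.02·RH+f) = 27.71 μm/a
  Sd branch = 0.102·Sd^0.62·e^(0.033·RH+0.04·T) = 24.82 μm/a
  sum: 27.71 + 24.82 → r_corr = 52.53 μm/a
52.5 μm/a falls in (50, 80] for carbon steel → category C4

C4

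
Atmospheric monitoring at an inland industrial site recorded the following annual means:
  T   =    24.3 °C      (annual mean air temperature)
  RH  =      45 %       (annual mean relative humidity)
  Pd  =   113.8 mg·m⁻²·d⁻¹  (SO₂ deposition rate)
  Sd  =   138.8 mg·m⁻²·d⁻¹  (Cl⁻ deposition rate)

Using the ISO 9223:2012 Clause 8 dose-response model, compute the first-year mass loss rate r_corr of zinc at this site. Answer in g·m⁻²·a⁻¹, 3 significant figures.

zinc: T>10 °C ⇒ hinge -0.071·(24.3−10) = -1.0153
  sulphur-dioxide contribution → 0.2974 μm/a
  chloride contribution → 3.293 μm/a
  ⇒ r_corr(zinc) = 3.59 μm/a
Convert to mass loss: 3.59 μm/a × 7.14 g/cm³ = 25.63 g·m⁻²·a⁻¹

r_corr = 25.6 g·m⁻²·a⁻¹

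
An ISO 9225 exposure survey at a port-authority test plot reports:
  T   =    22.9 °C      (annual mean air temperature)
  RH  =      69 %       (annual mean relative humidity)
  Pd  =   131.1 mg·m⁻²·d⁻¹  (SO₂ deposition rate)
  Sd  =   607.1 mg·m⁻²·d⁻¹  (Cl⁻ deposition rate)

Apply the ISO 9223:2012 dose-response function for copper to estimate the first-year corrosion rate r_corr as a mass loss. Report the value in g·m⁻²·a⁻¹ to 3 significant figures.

r_corr = 22.6 g·m⁻²·a⁻¹

copper: T>10 °C ⇒ hinge -0.080·(22.9−10) = -1.0320
  SO₂ term: 0.0053·131.1^0.26·exp(0.059·69-1.0320) = 0.3933
  Cl⁻ term: 0.01025·607.1^0.27·exp(0.036·69+0.049·22.9) = 2.13
  sum: 0.3933 + 2.13 → r_corr = 2.523 μm/a
Convert to mass loss: 2.523 μm/a × 8.96 g/cm³ = 22.61 g·m⁻²·a⁻¹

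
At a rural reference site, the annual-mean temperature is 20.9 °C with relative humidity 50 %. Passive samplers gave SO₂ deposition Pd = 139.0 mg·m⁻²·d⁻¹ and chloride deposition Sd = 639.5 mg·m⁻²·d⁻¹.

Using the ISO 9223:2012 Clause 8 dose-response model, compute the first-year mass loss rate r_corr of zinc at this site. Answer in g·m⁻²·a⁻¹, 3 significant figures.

r_corr = 47.5 g·m⁻²·a⁻¹

zinc: temperature factor f = -0.071·(10.9) = -0.7739
  SO₂ term: 0.0129·139.0^0.44·exp(0.046·50-0.7739) = 0.5203
  Sd branch = 0.0175·Sd^0.57·e^(0.008·RH+0.085·T) = 6.132 μm/a
  sum: 0.5203 + 6.132 → r_corr = 6.652 μm/a
Convert to mass loss: 6.652 μm/a × 7.14 g/cm³ = 47.5 g·m⁻²·a⁻¹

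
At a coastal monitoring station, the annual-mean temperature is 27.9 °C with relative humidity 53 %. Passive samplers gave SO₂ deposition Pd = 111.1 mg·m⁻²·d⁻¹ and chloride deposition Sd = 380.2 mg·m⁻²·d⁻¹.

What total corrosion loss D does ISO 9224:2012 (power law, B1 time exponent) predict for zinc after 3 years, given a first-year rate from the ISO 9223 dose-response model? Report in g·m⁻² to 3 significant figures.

zinc: T>10 °C ⇒ hinge -0.071·(27.9−10) = -1.2709
  sulphur-dioxide contribution → 0.3293 μm/a
  chloride contribution → 8.467 μm/a
  ⇒ r_corr(zinc) = 8.796 μm/a
Long-term exponent b (ISO 9224 Table 2, B1) = 0.813
  D(3) = 8.796 × 3^0.813 = 8.796 × 2.443 = 21.49 μm
  Mass loss = 21.49 μm × 7.14 g/cm³ = 153.4 g·m⁻²

D(3) = 153 g·m⁻²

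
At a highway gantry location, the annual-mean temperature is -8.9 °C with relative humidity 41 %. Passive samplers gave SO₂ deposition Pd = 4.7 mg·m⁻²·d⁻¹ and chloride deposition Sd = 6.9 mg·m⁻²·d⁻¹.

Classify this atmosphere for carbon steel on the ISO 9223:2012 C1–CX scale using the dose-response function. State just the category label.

C2

carbon steel: T≤10 °C ⇒ hinge +0.150·(-8.9−10) = -2.8350
  Pd branch = 1.77·Pd^0.52·e^(0.02·RH+f) = 0.5277 μm/a
  Sd branch = 0.102·Sd^0.62·e^(0.033·RH+0.04·T) = 0.9155 μm/a
  r_corr = 0.5277 + 0.9155 = 1.443 μm/a
1.44 μm/a falls in (1.3, 25] for carbon steel → category C2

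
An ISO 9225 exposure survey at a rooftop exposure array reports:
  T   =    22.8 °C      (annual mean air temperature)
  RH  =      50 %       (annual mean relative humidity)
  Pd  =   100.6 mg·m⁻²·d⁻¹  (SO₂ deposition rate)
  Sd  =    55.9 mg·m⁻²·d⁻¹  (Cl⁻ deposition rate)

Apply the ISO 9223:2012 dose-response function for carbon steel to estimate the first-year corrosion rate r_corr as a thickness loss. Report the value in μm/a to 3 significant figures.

r_corr = 42.5 μm/a

carbon steel: temperature factor f = -0.054·(12.8) = -0.6912
  SO₂ term: 1.77·100.6^0.52·exp(0.02·50-0.6912) = 26.51
  Sd branch = 0.102·Sd^0.62·e^(0.033·RH+0.04·T) = 16.02 μm/a
  r_corr = 26.51 + 16.02 = 42.53 μm/a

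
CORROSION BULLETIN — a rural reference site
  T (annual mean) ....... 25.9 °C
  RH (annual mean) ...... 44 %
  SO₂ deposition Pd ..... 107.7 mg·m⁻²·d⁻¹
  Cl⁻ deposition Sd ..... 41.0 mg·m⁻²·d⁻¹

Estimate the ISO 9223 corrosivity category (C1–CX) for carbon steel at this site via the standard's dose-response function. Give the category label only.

C3

carbon steel: T>10 °C ⇒ hinge -0.054·(25.9−10) = -0.8586
  SO₂ term: 1.77·107.7^0.52·exp(0.02·44-0.8586) = 20.61
  Sd branch = 0.102·Sd^0.62·e^(0.033·RH+0.04·T) = 12.28 μm/a
  r_corr = 20.61 + 12.28 = 32.88 μm/a
ISO 9223 Table 2 (carbon steel): 25 < 32.9 ≤ 50 μm/a ⇒ C3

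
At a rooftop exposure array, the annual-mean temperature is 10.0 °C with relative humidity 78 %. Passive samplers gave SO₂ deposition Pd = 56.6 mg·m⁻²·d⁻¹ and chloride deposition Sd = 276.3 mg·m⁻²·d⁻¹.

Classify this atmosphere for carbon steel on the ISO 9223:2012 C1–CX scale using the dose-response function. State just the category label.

carbon steel: T≤10 °C ⇒ hinge +0.150·(10.0−10) = +0.0000
  SO₂ term: 1.77·56.6^0.52·exp(0.02·78+0.0000) = 68.7
  Sd branch = 0.102·Sd^0.62·e^(0.033·RH+0.04·T) = 65.14 μm/a
  sum: 68.7 + 65.14 → r_corr = 133.8 μm/a
ISO 9223 Table 2 (carbon steel): 80 < 134 ≤ 200 μm/a ⇒ C5

C5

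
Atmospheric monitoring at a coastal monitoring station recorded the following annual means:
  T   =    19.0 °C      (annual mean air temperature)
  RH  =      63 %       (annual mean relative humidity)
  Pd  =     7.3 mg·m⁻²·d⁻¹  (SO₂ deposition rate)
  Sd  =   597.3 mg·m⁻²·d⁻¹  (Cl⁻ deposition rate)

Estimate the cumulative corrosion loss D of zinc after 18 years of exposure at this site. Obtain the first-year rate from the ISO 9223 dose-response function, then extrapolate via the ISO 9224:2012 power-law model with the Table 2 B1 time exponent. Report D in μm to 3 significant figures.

D(18) = 61.5 μm

zinc: temperature factor f = -0.071·(9.0) = -0.6390
  Pd branch = 0.0129·Pd^0.44·e^(0.046·RH+f) = 0.2962 μm/a
  Sd branch = 0.0175·Sd^0.57·e^(0.008·RH+0.085·T) = 5.568 μm/a
  r_corr = 0.2962 + 5.568 = 5.865 μm/a
ISO 9224: D(t) = r_corr · t^b with b = 0.813 (zinc, B1)
  D(18) = 5.865 × 18^0.813 = 5.865 × 10.48 = 61.49 μm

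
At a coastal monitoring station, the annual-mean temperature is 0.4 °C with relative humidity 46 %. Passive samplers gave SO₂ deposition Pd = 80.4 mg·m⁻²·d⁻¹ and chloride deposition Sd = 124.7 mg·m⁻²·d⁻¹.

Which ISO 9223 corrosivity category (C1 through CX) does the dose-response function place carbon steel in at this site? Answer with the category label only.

C2

carbon steel: T≤10 °C ⇒ hinge +0.150·(0.4−10) = -1.4400
  SO₂ term: 1.77·80.4^0.52·exp(0.02·46-1.4400) = 10.3
  Cl⁻ term: 0.102·124.7^0.62·exp(0.033·46+0.04·0.4) = 9.424
  sum: 10.3 + 9.424 → r_corr = 19.73 μm/a
Category bounds: 1.3…25 μm/a bracket r_corr ⇒ C2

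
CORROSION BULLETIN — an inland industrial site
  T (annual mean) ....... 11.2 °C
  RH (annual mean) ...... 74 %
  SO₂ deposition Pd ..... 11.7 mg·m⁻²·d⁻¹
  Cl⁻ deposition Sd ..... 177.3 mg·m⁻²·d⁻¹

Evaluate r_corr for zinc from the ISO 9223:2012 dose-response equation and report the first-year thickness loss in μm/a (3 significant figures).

zinc: f(T) = -0.071·(T−10) [T>10 °C] = -0.0852
  Pd branch = 0.0129·Pd^0.44·e^(0.046·RH+f) = 1.052 μm/a
  Cl⁻ term: 0.0175·177.3^0.57·exp(0.008·74+0.085·11.2) = 1.568
  sum: 1.052 + 1.568 → r_corr = 2.62 μm/a

r_corr = 2.62 μm/a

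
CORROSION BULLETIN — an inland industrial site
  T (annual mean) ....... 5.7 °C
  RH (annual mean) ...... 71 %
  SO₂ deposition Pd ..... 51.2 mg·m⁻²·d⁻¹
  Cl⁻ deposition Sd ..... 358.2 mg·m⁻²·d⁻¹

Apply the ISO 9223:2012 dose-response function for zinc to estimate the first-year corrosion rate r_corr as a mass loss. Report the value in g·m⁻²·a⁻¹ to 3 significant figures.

zinc: T≤10 °C ⇒ hinge +0.038·(5.7−10) = -0.1634
  sulphur-dioxide contribution → 1.622 μm/a
  chloride contribution → 1.432 μm/a
  ⇒ r_corr(zinc) = 3.054 μm/a
Convert to mass loss: 3.054 μm/a × 7.14 g/cm³ = 21.81 g·m⁻²·a⁻¹

r_corr = 21.8 g·m⁻²·a⁻¹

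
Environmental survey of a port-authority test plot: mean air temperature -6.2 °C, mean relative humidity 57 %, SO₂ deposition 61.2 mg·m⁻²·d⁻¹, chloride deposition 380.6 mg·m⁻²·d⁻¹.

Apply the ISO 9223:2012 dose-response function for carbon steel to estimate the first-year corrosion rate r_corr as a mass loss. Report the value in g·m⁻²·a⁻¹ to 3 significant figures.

r_corr = 196 g·m⁻²·a⁻¹

carbon steel: f(T) = +0.150·(T−10) [T≤10 °C] = -2.4300
  sulphur-dioxide contribution → 4.139 μm/a
  chloride contribution → 20.78 μm/a
  ⇒ r_corr(carbon steel) = 24.92 μm/a
Convert to mass loss: 24.92 μm/a × 7.85 g/cm³ = 195.6 g·m⁻²·a⁻¹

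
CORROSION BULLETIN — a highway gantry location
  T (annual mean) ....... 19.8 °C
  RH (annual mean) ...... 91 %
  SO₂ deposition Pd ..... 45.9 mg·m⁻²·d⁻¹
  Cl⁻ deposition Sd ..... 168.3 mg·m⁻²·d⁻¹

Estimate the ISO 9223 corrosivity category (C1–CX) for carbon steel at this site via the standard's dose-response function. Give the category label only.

C5

carbon steel: f(T) = -0.054·(T−10) [T>10 °C] = -0.5292
  Pd branch = 1.77·Pd^0.52·e^(0.02·RH+f) = 47.07 μm/a
  Sd branch = 0.102·Sd^0.62·e^(0.033·RH+0.04·T) = 108.9 μm/a
  sum: 47.07 + 108.9 → r_corr = 155.9 μm/a
156 μm/a falls in (80, 200] for carbon steel → category C5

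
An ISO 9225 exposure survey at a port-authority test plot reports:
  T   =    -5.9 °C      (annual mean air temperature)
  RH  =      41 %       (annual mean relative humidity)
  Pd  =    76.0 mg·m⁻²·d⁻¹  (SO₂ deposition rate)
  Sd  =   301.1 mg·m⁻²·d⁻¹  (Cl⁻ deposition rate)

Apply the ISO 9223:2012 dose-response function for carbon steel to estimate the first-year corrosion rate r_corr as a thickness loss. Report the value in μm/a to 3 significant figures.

carbon steel: f(T) = +0.150·(T−10) [T≤10 °C] = -2.3850
  SO₂ term: 1.77·76.0^0.52·exp(0.02·41-2.3850) = 3.518
  Cl⁻ term: 0.102·301.1^0.62·exp(0.033·41+0.04·-5.9) = 10.73
  sum: 3.518 + 10.73 → r_corr = 14.25 μm/a

r_corr = 14.2 μm/a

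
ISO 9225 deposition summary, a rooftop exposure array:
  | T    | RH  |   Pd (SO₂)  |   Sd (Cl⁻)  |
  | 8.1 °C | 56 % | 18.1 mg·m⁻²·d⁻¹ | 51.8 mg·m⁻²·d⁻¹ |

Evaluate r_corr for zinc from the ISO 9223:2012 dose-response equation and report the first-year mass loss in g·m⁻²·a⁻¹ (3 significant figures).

zinc: temperature factor f = +0.038·(-1.9) = -0.0722
  SO₂ term: 0.0129·18.1^0.44·exp(0.046·56-0.0722) = 0.5641
  Cl⁻ term: 0.0175·51.8^0.57·exp(0.008·56+0.085·8.1) = 0.5173
  sum: 0.5641 + 0.5173 → r_corr = 1.081 μm/a
Convert to mass loss: 1.081 μm/a × 7.14 g/cm³ = 7.722 g·m⁻²·a⁻¹

r_corr = 7.72 g·m⁻²·a⁻¹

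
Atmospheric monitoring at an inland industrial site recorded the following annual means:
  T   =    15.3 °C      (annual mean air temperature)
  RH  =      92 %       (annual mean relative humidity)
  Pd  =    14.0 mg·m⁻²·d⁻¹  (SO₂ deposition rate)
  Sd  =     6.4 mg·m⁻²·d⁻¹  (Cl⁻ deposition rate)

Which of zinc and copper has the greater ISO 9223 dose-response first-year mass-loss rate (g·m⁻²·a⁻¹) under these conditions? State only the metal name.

copper

zinc: T>10 °C ⇒ hinge -0.071·(15.3−10) = -0.3763
  Pd branch = 0.0129·Pd^0.44·e^(0.046·RH+f) = 1.947 μm/a
  Sd branch = 0.0175·Sd^0.57·e^(0.008·RH+0.085·T) = 0.3864 μm/a
  r_corr = 1.947 + 0.3864 = 2.333 μm/a
  mass loss = 2.333 μm/a × 7.14 g/cm³ = 16.66 g·m⁻²·a⁻¹
copper: T>10 °C ⇒ hinge -0.080·(15.3−10) = -0.4240
  Pd branch = 0.0053·Pd^0.26·e^(0.059·RH+f) = 1.568 μm/a
  Cl⁻ term: 0.01025·6.4^0.27·exp(0.036·92+0.049·15.3) = 0.9826
  r_corr = 1.568 + 0.9826 = 2.551 μm/a
  mass loss = 2.551 μm/a × 8.96 g/cm³ = 22.86 g·m⁻²·a⁻¹
Ordering by g·m⁻²·a⁻¹: copper (22.9) > zinc (16.7)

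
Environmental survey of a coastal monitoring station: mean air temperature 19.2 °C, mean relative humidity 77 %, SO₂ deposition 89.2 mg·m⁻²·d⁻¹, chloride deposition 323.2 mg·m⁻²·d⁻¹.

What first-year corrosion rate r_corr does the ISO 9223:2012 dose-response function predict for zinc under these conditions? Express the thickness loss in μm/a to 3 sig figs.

r_corr = 6.14 μm/a

zinc: temperature factor f = -0.071·(9.2) = -0.6532
  Pd branch = 0.0129·Pd^0.44·e^(0.046·RH+f) = 1.672 μm/a
  Cl⁻ term: 0.0175·323.2^0.57·exp(0.008·77+0.085·19.2) = 4.464
  sum: 1.672 + 4.464 → r_corr = 6.136 μm/a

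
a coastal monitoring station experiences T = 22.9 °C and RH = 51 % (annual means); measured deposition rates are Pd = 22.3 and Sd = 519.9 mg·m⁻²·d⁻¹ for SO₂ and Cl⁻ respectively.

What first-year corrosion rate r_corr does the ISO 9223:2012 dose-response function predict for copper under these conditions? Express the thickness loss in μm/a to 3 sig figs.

copper: f(T) = -0.080·(T−10) [T>10 °C] = -1.0320
  SO₂ term: 0.0053·22.3^0.26·exp(0.059·51-1.0320) = 0.08579
  Sd branch = 0.01025·Sd^0.27·e^(0.036·RH+0.049·T) = 1.068 μm/a
  r_corr = 0.08579 + 1.068 = 1.154 μm/a

r_corr = 1.15 μm/a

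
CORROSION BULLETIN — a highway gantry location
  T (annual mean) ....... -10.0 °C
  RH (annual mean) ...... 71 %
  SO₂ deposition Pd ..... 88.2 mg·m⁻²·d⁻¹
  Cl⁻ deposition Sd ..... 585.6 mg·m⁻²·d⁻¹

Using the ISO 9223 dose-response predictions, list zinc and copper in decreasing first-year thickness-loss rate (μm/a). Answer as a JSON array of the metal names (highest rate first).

zinc: f(T) = +0.038·(T−10) [T≤10 °C] = -0.7600
  SO₂ term: 0.0129·88.2^0.44·exp(0.046·71-0.7600) = 1.135
  Cl⁻ term: 0.0175·585.6^0.57·exp(0.008·71+0.085·-10.0) = 0.499
  sum: 1.135 + 0.499 → r_corr = 1.634 μm/a
copper: f(T) = +0.126·(T−10) [T≤10 °C] = -2.5200
  SO₂ term: 0.0053·88.2^0.26·exp(0.059·71-2.5200) = 0.09014
  Cl⁻ term: 0.01025·585.6^0.27·exp(0.036·71+0.049·-10.0) = 0.4521
  sum: 0.09014 + 0.4521 → r_corr = 0.5422 μm/a
Ordering by μm/a: zinc (1.63) > copper (0.542)

["zinc", "copper"]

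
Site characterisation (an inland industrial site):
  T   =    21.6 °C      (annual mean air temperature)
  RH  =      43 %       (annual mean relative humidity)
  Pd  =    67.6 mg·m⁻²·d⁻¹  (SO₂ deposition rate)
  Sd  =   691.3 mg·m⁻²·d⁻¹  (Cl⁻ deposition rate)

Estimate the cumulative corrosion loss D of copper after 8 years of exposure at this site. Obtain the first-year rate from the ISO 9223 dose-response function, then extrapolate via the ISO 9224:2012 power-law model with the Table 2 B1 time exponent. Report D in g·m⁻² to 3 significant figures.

D(8) = 32.0 g·m⁻²

copper: f(T) = -0.080·(T−10) [T>10 °C] = -0.9280
  sulphur-dioxide contribution → 0.07922 μm/a
  chloride contribution → 0.8117 μm/a
  ⇒ r_corr(copper) = 0.8909 μm/a
Power-law: D(8) = r_corr · 8^0.667
  D(8) = 0.8909 × 8^0.667 = 0.8909 × 4.003 = 3.566 μm
  Mass loss = 3.566 μm × 8.96 g/cm³ = 31.95 g·m⁻²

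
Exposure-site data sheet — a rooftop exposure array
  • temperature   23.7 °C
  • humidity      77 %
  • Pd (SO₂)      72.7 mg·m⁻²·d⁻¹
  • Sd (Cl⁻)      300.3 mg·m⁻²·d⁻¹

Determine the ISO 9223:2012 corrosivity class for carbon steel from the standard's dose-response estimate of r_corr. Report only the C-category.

carbon steel: temperature factor f = -0.054·(13.7) = -0.7398
  sulphur-dioxide contribution → 36.6 μm/a
  chloride contribution → 114.8 μm/a
  total first-year rate 151.4 μm/a
Category bounds: 80…200 μm/a bracket r_corr ⇒ C5

C5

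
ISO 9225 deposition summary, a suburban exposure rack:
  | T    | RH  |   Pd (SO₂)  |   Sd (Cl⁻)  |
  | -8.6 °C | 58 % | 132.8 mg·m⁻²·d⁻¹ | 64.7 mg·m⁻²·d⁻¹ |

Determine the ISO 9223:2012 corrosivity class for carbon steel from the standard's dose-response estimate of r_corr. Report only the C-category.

C2

carbon steel: T≤10 °C ⇒ hinge +0.150·(-8.6−10) = -2.7900
  Pd branch = 1.77·Pd^0.52·e^(0.02·RH+f) = 4.407 μm/a
  Sd branch = 0.102·Sd^0.62·e^(0.033·RH+0.04·T) = 6.504 μm/a
  sum: 4.407 + 6.504 → r_corr = 10.91 μm/a
ISO 9223 Table 2 (carbon steel): 1.3 < 10.9 ≤ 25 μm/a ⇒ C2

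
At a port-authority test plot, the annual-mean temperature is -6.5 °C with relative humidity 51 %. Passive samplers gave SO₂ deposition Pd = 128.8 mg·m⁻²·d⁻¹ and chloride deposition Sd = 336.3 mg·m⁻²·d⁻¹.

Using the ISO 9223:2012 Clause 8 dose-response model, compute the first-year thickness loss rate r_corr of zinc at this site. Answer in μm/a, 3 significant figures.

zinc: temperature factor f = +0.038·(-16.5) = -0.6270
  Pd branch = 0.0129·Pd^0.44·e^(0.046·RH+f) = 0.6102 μm/a
  Sd branch = 0.0175·Sd^0.57·e^(0.008·RH+0.085·T) = 0.4174 μm/a
  sum: 0.6102 + 0.4174 → r_corr = 1.028 μm/a

r_corr = 1.03 μm/a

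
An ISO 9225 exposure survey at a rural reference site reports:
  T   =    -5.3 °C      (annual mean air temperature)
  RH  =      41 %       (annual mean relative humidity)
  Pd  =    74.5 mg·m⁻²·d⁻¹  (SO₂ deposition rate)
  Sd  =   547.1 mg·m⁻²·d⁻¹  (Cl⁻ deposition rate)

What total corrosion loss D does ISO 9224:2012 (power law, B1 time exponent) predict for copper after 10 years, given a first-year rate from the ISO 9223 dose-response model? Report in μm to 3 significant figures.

D(10) = 1.00 μm

copper: T≤10 °C ⇒ hinge +0.126·(-5.3−10) = -1.9278
  Pd branch = 0.0053·Pd^0.26·e^(0.059·RH+f) = 0.02657 μm/a
  Cl⁻ term: 0.01025·547.1^0.27·exp(0.036·41+0.049·-5.3) = 0.1898
  sum: 0.02657 + 0.1898 → r_corr = 0.2163 μm/a
Long-term exponent b (ISO 9224 Table 2, B1) = 0.667
  D(10) = 0.2163 × 10^0.667 = 0.2163 × 4.645 = 1.005 μm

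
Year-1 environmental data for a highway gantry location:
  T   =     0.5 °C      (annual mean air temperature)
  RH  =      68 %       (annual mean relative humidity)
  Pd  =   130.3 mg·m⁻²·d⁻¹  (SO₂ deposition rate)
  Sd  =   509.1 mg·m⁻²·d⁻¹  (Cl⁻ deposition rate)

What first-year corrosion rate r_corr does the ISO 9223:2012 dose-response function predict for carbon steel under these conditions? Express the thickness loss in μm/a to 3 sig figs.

r_corr = 67.6 μm/a

carbon steel: f(T) = +0.150·(T−10) [T≤10 °C] = -1.4250
  sulphur-dioxide contribution → 20.87 μm/a
  chloride contribution → 46.78 μm/a
  ⇒ r_corr(carbon steel) = 67.65 μm/a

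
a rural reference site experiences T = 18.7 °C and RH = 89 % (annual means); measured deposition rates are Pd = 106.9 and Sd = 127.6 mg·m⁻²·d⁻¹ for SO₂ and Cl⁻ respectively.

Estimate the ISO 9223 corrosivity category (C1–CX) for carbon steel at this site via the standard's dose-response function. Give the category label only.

carbon steel: temperature factor f = -0.054·(8.7) = -0.4698
  SO₂ term: 1.77·106.9^0.52·exp(0.02·89-0.4698) = 74.48
  Sd branch = 0.102·Sd^0.62·e^(0.033·RH+0.04·T) = 82.15 μm/a
  r_corr = 74.48 + 82.15 = 156.6 μm/a
Category bounds: 80…200 μm/a bracket r_corr ⇒ C5

C5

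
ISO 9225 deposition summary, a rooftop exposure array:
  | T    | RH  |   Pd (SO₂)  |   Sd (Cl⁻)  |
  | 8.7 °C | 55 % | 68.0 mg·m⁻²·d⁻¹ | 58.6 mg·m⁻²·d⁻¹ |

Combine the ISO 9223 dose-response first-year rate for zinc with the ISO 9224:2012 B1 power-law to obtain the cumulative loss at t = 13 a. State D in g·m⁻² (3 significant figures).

D(13) = 90.0 g·m⁻²

zinc: T≤10 °C ⇒ hinge +0.038·(8.7−10) = -0.0494
  sulphur-dioxide contribution → 0.9867 μm/a
  chloride contribution → 0.5794 μm/a
  total first-year rate 1.566 μm/a
Long-term exponent b (ISO 9224 Table 2, B1) = 0.813
  D(13) = 1.566 × 13^0.813 = 1.566 × 8.047 = 12.6 μm
  Mass loss = 12.6 μm × 7.14 g/cm³ = 89.99 g·m⁻²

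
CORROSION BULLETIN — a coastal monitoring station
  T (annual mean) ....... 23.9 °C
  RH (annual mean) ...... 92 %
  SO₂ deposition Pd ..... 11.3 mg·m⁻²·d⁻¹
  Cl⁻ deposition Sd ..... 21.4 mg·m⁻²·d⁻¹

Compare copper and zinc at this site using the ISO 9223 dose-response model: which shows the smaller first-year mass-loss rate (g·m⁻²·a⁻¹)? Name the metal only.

copper: temperature factor f = -0.080·(13.9) = -1.1120
  sulphur-dioxide contribution → 0.7456 μm/a
  chloride contribution → 2.075 μm/a
  ⇒ r_corr(copper) = 2.82 μm/a
  mass loss = 2.82 μm/a × 8.96 g/cm³ = 25.27 g·m⁻²·a⁻¹
zinc: T>10 °C ⇒ hinge -0.071·(23.9−10) = -0.9869
  sulphur-dioxide contribution → 0.9622 μm/a
  chloride contribution → 1.597 μm/a
  ⇒ r_corr(zinc) = 2.559 μm/a
  mass loss = 2.559 μm/a × 7.14 g/cm³ = 18.27 g·m⁻²·a⁻¹
Ordering by g·m⁻²·a⁻¹: copper (25.3) > zinc (18.3)

zinc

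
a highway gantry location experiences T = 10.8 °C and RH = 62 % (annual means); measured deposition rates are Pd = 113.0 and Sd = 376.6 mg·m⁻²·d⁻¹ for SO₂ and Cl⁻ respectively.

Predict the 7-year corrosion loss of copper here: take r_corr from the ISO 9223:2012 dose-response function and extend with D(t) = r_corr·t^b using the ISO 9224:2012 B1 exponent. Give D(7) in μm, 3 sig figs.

copper: T>10 °C ⇒ hinge -0.080·(10.8−10) = -0.0640
  SO₂ term: 0.0053·113.0^0.26·exp(0.059·62-0.0640) = 0.6591
  Sd branch = 0.01025·Sd^0.27·e^(0.036·RH+0.049·T) = 0.8042 μm/a
  r_corr = 0.6591 + 0.8042 = 1.463 μm/a
Power-law: D(7) = r_corr · 7^0.667
  D(7) = 1.463 × 7^0.667 = 1.463 × 3.662 = 5.358 μm

D(7) = 5.36 μm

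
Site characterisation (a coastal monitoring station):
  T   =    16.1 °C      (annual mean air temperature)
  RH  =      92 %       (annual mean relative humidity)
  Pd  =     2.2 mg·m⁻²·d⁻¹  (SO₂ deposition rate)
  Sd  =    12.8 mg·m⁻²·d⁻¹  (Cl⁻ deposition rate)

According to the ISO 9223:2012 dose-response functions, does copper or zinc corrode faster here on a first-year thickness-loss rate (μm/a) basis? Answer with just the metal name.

copper

copper: temperature factor f = -0.080·(6.1) = -0.4880
  Pd branch = 0.0053·Pd^0.26·e^(0.059·RH+f) = 0.9093 μm/a
  Sd branch = 0.01025·Sd^0.27·e^(0.036·RH+0.049·T) = 1.232 μm/a
  sum: 0.9093 + 1.232 → r_corr = 2.141 μm/a
zinc: temperature factor f = -0.071·(6.1) = -0.4331
  Pd branch = 0.0129·Pd^0.44·e^(0.046·RH+f) = 0.8149 μm/a
  Cl⁻ term: 0.0175·12.8^0.57·exp(0.008·92+0.085·16.1) = 0.6139
  sum: 0.8149 + 0.6139 → r_corr = 1.429 μm/a
Ordering by μm/a: copper (2.14) > zinc (1.43)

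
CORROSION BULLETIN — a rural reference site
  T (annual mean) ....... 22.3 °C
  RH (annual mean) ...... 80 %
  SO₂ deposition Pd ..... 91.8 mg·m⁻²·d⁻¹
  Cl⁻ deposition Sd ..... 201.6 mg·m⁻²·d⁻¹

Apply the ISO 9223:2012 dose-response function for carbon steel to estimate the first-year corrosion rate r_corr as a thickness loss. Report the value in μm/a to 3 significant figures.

carbon steel: f(T) = -0.054·(T−10) [T>10 °C] = -0.6642
  Pd branch = 1.77·Pd^0.52·e^(0.02·RH+f) = 47.32 μm/a
  Cl⁻ term: 0.102·201.6^0.62·exp(0.033·80+0.04·22.3) = 93.61
  sum: 47.32 + 93.61 → r_corr = 140.9 μm/a

r_corr = 141 μm/a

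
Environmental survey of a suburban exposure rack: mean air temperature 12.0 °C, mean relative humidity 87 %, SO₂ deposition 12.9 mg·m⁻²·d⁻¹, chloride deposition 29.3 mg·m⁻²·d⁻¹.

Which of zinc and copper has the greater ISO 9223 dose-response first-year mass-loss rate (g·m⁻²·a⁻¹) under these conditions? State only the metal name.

zinc: T>10 °C ⇒ hinge -0.071·(12.0−10) = -0.1420
  sulphur-dioxide contribution → 1.886 μm/a
  chloride contribution → 0.6674 μm/a
  total first-year rate 2.554 μm/a
  mass loss = 2.554 μm/a × 7.14 g/cm³ = 18.23 g·m⁻²·a⁻¹
copper: temperature factor f = -0.080·(2.0) = -0.1600
  sulphur-dioxide contribution → 1.489 μm/a
  chloride contribution → 1.053 μm/a
  ⇒ r_corr(copper) = 2.541 μm/a
  mass loss = 2.541 μm/a × 8.96 g/cm³ = 22.77 g·m⁻²·a⁻¹
Ordering by g·m⁻²·a⁻¹: copper (22.8) > zinc (18.2)

copper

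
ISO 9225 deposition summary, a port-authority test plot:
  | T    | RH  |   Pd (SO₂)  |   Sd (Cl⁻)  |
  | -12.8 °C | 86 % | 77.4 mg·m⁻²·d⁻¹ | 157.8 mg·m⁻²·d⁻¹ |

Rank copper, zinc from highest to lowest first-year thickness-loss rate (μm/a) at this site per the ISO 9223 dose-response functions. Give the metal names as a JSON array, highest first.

copper: f(T) = +0.126·(T−10) [T≤10 °C] = -2.8728
  Pd branch = 0.0053·Pd^0.26·e^(0.059·RH+f) = 0.1484 μm/a
  Cl⁻ term: 0.01025·157.8^0.27·exp(0.036·86+0.049·-12.8) = 0.4747
  r_corr = 0.1484 + 0.4747 = 0.623 μm/a
zinc: temperature factor f = +0.038·(-22.8) = -0.8664
  SO₂ term: 0.0129·77.4^0.44·exp(0.046·86-0.8664) = 1.921
  Sd branch = 0.0175·Sd^0.57·e^(0.008·RH+0.085·T) = 0.21 μm/a
  sum: 1.921 + 0.21 → r_corr = 2.131 μm/a
Ordering by μm/a: zinc (2.13) > copper (0.623)

["zinc", "copper"]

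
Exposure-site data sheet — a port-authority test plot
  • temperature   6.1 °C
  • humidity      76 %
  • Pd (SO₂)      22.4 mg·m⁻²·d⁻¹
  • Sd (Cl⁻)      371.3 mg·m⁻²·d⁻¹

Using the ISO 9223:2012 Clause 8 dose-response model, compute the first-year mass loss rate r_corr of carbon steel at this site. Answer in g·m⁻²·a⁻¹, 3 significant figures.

carbon steel: T≤10 °C ⇒ hinge +0.150·(6.1−10) = -0.5850
  SO₂ term: 1.77·22.4^0.52·exp(0.02·76-0.5850) = 22.71
  Sd branch = 0.102·Sd^0.62·e^(0.033·RH+0.04·T) = 62.66 μm/a
  sum: 22.71 + 62.66 → r_corr = 85.37 μm/a
Convert to mass loss: 85.37 μm/a × 7.85 g/cm³ = 670.2 g·m⁻²·a⁻¹

r_corr = 670 g·m⁻²·a⁻¹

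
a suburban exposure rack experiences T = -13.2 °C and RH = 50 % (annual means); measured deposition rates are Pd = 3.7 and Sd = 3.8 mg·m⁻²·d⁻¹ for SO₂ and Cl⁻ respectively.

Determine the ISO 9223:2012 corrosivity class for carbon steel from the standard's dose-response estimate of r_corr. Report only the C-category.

carbon steel: f(T) = +0.150·(T−10) [T≤10 °C] = -3.4800
  SO₂ term: 1.77·3.7^0.52·exp(0.02·50-3.4800) = 0.2927
  Sd branch = 0.102·Sd^0.62·e^(0.033·RH+0.04·T) = 0.7167 μm/a
  r_corr = 0.2927 + 0.7167 = 1.009 μm/a
1.01 μm/a falls in (0, 1.3] for carbon steel → category C1

C1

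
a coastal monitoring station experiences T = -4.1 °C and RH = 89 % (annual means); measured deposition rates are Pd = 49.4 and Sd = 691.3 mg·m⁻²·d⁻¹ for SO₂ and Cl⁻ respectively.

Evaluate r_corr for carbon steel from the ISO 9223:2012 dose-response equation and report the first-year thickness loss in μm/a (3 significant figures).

carbon steel: T≤10 °C ⇒ hinge +0.150·(-4.1−10) = -2.1150
  Pd branch = 1.77·Pd^0.52·e^(0.02·RH+f) = 9.621 μm/a
  Cl⁻ term: 0.102·691.3^0.62·exp(0.033·89+0.04·-4.1) = 94.08
  r_corr = 9.621 + 94.08 = 103.7 μm/a

r_corr = 104 μm/a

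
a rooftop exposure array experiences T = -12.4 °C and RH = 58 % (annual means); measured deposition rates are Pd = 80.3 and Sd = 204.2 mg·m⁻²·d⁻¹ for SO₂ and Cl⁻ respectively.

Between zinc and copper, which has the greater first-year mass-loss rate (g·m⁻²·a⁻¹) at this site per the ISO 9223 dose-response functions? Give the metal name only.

zinc

zinc: temperature factor f = +0.038·(-22.4) = -0.8512
  sulphur-dioxide contribution → 0.5466 μm/a
  chloride contribution → 0.2012 μm/a
  total first-year rate 0.7478 μm/a
  mass loss = 0.7478 μm/a × 7.14 g/cm³ = 5.339 g·m⁻²·a⁻¹
copper: T≤10 °C ⇒ hinge +0.126·(-12.4−10) = -2.8224
  sulphur-dioxide contribution → 0.03019 μm/a
  chloride contribution → 0.1894 μm/a
  total first-year rate 0.2196 μm/a
  mass loss = 0.2196 μm/a × 8.96 g/cm³ = 1.968 g·m⁻²·a⁻¹
Ordering by g·m⁻²·a⁻¹: zinc (5.34) > copper (1.97)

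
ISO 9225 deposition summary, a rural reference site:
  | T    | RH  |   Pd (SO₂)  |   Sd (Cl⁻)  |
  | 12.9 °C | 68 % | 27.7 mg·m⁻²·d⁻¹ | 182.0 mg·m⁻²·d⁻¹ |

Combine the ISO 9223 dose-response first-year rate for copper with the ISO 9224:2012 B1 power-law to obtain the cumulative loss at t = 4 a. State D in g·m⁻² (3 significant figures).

D(4) = 33.0 g·m⁻²

copper: temperature factor f = -0.080·(2.9) = -0.2320
  Pd branch = 0.0053·Pd^0.26·e^(0.059·RH+f) = 0.5507 μm/a
  Cl⁻ term: 0.01025·182.0^0.27·exp(0.036·68+0.049·12.9) = 0.9091
  r_corr = 0.5507 + 0.9091 = 1.46 μm/a
Long-term exponent b (ISO 9224 Table 2, B1) = 0.667
  D(4) = 1.46 × 4^0.667 = 1.46 × 2.521 = 3.68 μm
  Mass loss = 3.68 μm × 8.96 g/cm³ = 32.98 g·m⁻²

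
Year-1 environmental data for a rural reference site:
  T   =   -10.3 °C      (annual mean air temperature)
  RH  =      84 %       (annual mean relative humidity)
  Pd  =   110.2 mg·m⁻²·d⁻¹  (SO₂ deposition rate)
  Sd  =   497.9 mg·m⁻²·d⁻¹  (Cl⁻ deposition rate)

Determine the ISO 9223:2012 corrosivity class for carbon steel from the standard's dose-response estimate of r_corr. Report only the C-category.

carbon steel: temperature factor f = +0.150·(-20.3) = -3.0450
  sulphur-dioxide contribution → 5.213 μm/a
  chloride contribution → 50.79 μm/a
  ⇒ r_corr(carbon steel) = 56 μm/a
Category bounds: 50…80 μm/a bracket r_corr ⇒ C4

C4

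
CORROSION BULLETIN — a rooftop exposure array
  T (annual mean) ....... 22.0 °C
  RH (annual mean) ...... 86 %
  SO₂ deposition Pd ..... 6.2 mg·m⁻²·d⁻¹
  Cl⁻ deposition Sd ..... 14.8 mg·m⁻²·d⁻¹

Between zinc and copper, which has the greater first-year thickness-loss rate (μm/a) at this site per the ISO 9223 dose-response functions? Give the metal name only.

zinc: T>10 °C ⇒ hinge -0.071·(22.0−10) = -0.8520
  SO₂ term: 0.0129·6.2^0.44·exp(0.046·86-0.8520) = 0.6416
  Sd branch = 0.0175·Sd^0.57·e^(0.008·RH+0.085·T) = 1.05 μm/a
  sum: 0.6416 + 1.05 → r_corr = 1.691 μm/a
copper: temperature factor f = -0.080·(12.0) = -0.9600
  SO₂ term: 0.0053·6.2^0.26·exp(0.059·86-0.9600) = 0.5212
  Cl⁻ term: 0.01025·14.8^0.27·exp(0.036·86+0.049·22.0) = 1.379
  sum: 0.5212 + 1.379 → r_corr = 1.9 μm/a
Ordering by μm/a: copper (1.9) > zinc (1.69)

copper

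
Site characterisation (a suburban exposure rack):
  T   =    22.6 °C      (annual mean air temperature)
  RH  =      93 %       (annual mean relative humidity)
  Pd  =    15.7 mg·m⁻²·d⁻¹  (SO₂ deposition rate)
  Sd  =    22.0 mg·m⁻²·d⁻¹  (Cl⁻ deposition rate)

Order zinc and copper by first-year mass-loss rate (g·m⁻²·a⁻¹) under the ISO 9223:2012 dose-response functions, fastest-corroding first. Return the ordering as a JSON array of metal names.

["copper", "zinc"]

zinc: T>10 °C ⇒ hinge -0.071·(22.6−10) = -0.8946
  sulphur-dioxide contribution → 1.277 μm/a
  chloride contribution → 1.464 μm/a
  ⇒ r_corr(zinc) = 2.741 μm/a
  mass loss = 2.741 μm/a × 7.14 g/cm³ = 19.57 g·m⁻²·a⁻¹
copper: T>10 °C ⇒ hinge -0.080·(22.6−10) = -1.0080
  sulphur-dioxide contribution → 0.9559 μm/a
  chloride contribution → 2.033 μm/a
  ⇒ r_corr(copper) = 2.989 μm/a
  mass loss = 2.989 μm/a × 8.96 g/cm³ = 26.78 g·m⁻²·a⁻¹
Ordering by g·m⁻²·a⁻¹: copper (26.8) > zinc (19.6)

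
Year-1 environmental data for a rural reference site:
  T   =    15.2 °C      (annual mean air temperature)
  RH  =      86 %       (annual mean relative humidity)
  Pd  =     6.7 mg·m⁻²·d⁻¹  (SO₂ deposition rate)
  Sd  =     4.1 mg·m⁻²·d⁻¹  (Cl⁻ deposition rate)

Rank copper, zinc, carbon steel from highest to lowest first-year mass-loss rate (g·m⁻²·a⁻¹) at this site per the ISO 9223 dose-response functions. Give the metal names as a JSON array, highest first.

copper: temperature factor f = -0.080·(5.2) = -0.4160
  Pd branch = 0.0053·Pd^0.26·e^(0.059·RH+f) = 0.9162 μm/a
  Sd branch = 0.01025·Sd^0.27·e^(0.036·RH+0.049·T) = 0.6986 μm/a
  r_corr = 0.9162 + 0.6986 = 1.615 μm/a
  mass loss = 1.615 μm/a × 8.96 g/cm³ = 14.47 g·m⁻²·a⁻¹
zinc: T>10 °C ⇒ hinge -0.071·(15.2−10) = -0.3692
  SO₂ term: 0.0129·6.7^0.44·exp(0.046·86-0.3692) = 1.076
  Sd branch = 0.0175·Sd^0.57·e^(0.008·RH+0.085·T) = 0.2833 μm/a
  sum: 1.076 + 0.2833 → r_corr = 1.359 μm/a
  mass loss = 1.359 μm/a × 7.14 g/cm³ = 9.705 g·m⁻²·a⁻¹
carbon steel: temperature factor f = -0.054·(5.2) = -0.2808
  SO₂ term: 1.77·6.7^0.52·exp(0.02·86-0.2808) = 20.07
  Cl⁻ term: 0.102·4.1^0.62·exp(0.033·86+0.04·15.2) = 7.675
  sum: 20.07 + 7.675 → r_corr = 27.75 μm/a
  mass loss = 27.75 μm/a × 7.85 g/cm³ = 217.8 g·m⁻²·a⁻¹
Ordering by g·m⁻²·a⁻¹: carbon steel (218) > copper (14.5) > zinc (9.7)

["carbon steel", "copper", "zinc"]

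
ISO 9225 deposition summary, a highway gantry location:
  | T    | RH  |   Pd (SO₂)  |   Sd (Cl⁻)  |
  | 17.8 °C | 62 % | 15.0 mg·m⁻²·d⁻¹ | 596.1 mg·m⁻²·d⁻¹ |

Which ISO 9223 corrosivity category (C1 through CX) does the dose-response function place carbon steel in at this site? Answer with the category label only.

carbon steel: f(T) = -0.054·(T−10) [T>10 °C] = -0.4212
  SO₂ term: 1.77·15.0^0.52·exp(0.02·62-0.4212) = 16.41
  Sd branch = 0.102·Sd^0.62·e^(0.033·RH+0.04·T) = 84.54 μm/a
  r_corr = 16.41 + 84.54 = 101 μm/a
101 μm/a falls in (80, 200] for carbon steel → category C5

C5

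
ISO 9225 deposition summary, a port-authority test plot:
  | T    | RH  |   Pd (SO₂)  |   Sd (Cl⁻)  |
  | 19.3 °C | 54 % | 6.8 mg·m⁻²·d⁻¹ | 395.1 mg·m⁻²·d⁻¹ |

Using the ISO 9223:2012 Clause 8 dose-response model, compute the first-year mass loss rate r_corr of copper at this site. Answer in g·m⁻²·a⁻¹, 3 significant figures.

r_corr = 9.20 g·m⁻²·a⁻¹

copper: f(T) = -0.080·(T−10) [T>10 °C] = -0.7440
  Pd branch = 0.0053·Pd^0.26·e^(0.059·RH+f) = 0.1003 μm/a
  Sd branch = 0.01025·Sd^0.27·e^(0.036·RH+0.049·T) = 0.9264 μm/a
  r_corr = 0.1003 + 0.9264 = 1.027 μm/a
Convert to mass loss: 1.027 μm/a × 8.96 g/cm³ = 9.2 g·m⁻²·a⁻¹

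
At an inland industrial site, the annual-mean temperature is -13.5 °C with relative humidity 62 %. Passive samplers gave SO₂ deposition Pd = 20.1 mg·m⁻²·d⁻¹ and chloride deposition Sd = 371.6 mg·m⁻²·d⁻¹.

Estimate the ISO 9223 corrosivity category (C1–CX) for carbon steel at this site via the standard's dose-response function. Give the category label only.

C2

carbon steel: f(T) = +0.150·(T−10) [T≤10 °C] = -3.5250
  SO₂ term: 1.77·20.1^0.52·exp(0.02·62-3.5250) = 0.8576
  Cl⁻ term: 0.102·371.6^0.62·exp(0.033·62+0.04·-13.5) = 18.03
  sum: 0.8576 + 18.03 → r_corr = 18.89 μm/a
ISO 9223 Table 2 (carbon steel): 1.3 < 18.9 ≤ 25 μm/a ⇒ C2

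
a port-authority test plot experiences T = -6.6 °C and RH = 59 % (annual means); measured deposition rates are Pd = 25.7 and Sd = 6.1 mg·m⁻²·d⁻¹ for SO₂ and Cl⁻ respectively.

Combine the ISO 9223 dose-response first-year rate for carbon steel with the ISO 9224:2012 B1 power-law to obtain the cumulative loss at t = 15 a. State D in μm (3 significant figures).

carbon steel: T≤10 °C ⇒ hinge +0.150·(-6.6−10) = -2.4900
  Pd branch = 1.77·Pd^0.52·e^(0.02·RH+f) = 2.584 μm/a
  Sd branch = 0.102·Sd^0.62·e^(0.033·RH+0.04·T) = 1.684 μm/a
  r_corr = 2.584 + 1.684 = 4.268 μm/a
ISO 9224: D(t) = r_corr · t^b with b = 0.523 (carbon steel, B1)
  D(15) = 4.268 × 15^0.523 = 4.268 × 4.122 = 17.59 μm

D(15) = 17.6 μm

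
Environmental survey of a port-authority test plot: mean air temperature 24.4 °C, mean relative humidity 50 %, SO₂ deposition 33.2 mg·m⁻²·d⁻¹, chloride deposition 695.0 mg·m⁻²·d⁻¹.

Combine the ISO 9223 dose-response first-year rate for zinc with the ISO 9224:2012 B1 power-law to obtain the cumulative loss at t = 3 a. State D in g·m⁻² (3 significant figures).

zinc: f(T) = -0.071·(T−10) [T>10 °C] = -1.0224
  Pd branch = 0.0129·Pd^0.44·e^(0.046·RH+f) = 0.2161 μm/a
  Sd branch = 0.0175·Sd^0.57·e^(0.008·RH+0.085·T) = 8.658 μm/a
  sum: 0.2161 + 8.658 → r_corr = 8.874 μm/a
ISO 9224: D(t) = r_corr · t^b with b = 0.813 (zinc, B1)
  D(3) = 8.874 × 3^0.813 = 8.874 × 2.443 = 21.68 μm
  Mass loss = 21.68 μm × 7.14 g/cm³ = 154.8 g·m⁻²

D(3) = 155 g·m⁻²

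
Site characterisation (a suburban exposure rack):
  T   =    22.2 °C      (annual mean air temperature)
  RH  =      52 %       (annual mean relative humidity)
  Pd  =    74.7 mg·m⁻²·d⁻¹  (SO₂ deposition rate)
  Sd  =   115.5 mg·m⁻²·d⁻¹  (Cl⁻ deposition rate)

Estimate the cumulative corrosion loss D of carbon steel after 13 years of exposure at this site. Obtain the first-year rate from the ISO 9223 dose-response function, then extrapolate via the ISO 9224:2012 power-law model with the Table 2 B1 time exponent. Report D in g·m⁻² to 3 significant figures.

carbon steel: T>10 °C ⇒ hinge -0.054·(22.2−10) = -0.6588
  Pd branch = 1.77·Pd^0.52·e^(0.02·RH+f) = 24.41 μm/a
  Sd branch = 0.102·Sd^0.62·e^(0.033·RH+0.04·T) = 26.2 μm/a
  sum: 24.41 + 26.2 → r_corr = 50.61 μm/a
ISO 9224: D(t) = r_corr · t^b with b = 0.523 (carbon steel, B1)
  D(13) = 50.61 × 13^0.523 = 50.61 × 3.825 = 193.6 μm
  Mass loss = 193.6 μm × 7.85 g/cm³ = 1520 g·m⁻²

D(13) = 1.52e+03 g·m⁻²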